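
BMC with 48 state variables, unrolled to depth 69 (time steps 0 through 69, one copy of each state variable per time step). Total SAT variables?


BMC unrolls to depth k, creating one copy of each state var for steps 0..k.
Step count = 69 + 1 = 70 (steps 0 through 69)
Vars per step = 48
Total = 48 * 70 = 3360

3360


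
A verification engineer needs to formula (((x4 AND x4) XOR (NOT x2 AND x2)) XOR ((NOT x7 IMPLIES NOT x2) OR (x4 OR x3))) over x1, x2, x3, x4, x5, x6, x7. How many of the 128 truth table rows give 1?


Formula: (((x4 AND x4) XOR (NOT x2 AND x2)) XOR ((NOT x7 IMPLIES NOT x2) OR (x4 OR x3))) over 7 vars (128 rows)
Evaluate each row (x1, x2, x3, x4, x5, x6, x7 as bits, MSB first):
  row 0 [0000000]: (((0 AND 0) XOR (NOT 0 AND 0)) XOR ((NOT 0 IMPLIES NOT 0) OR (0 OR 0))) -> 1
  row 1 [0000001]: (((0 AND 0) XOR (NOT 0 AND 0)) XOR ((NOT 1 IMPLIES NOT 0) OR (0 OR 0))) -> 1
  row 2 [0000010]: (((0 AND 0) XOR (NOT 0 AND 0)) XOR ((NOT 0 IMPLIES NOT 0) OR (0 OR 0))) -> 1
  row 3 [0000011]: (((0 AND 0) XOR (NOT 0 AND 0)) XOR ((NOT 1 IMPLIES NOT 0) OR (0 OR 0))) -> 1
  row 4 [0000100]: (((0 AND 0) XOR (NOT 0 AND 0)) XOR ((NOT 0 IMPLIES NOT 0) OR (0 OR 0))) -> 1
  (every remaining row is evaluated the same way; all 128 results are listed next)
Full result column, 8 rows per line (x1,x2,x3,x4 fixed per line; x5,x6,x7 runs 000..111 left to right):
  rows 0-7 [x1,x2,x3,x4=0000]: 11111111  (ones: 8)
  rows 8-15 [x1,x2,x3,x4=0001]: 00000000  (ones: 0)
  rows 16-23 [x1,x2,x3,x4=0010]: 11111111  (ones: 8)
  rows 24-31 [x1,x2,x3,x4=0011]: 00000000  (ones: 0)
  rows 32-39 [x1,x2,x3,x4=0100]: 01010101  (ones: 4)
  rows 40-47 [x1,x2,x3,x4=0101]: 00000000  (ones: 0)
  rows 48-55 [x1,x2,x3,x4=0110]: 11111111  (ones: 8)
  rows 56-63 [x1,x2,x3,x4=0111]: 00000000  (ones: 0)
  rows 64-71 [x1,x2,x3,x4=1000]: 11111111  (ones: 8)
  rows 72-79 [x1,x2,x3,x4=1001]: 00000000  (ones: 0)
  rows 80-87 [x1,x2,x3,x4=1010]: 11111111  (ones: 8)
  rows 88-95 [x1,x2,x3,x4=1011]: 00000000  (ones: 0)
  rows 96-103 [x1,x2,x3,x4=1100]: 01010101  (ones: 4)
  rows 104-111 [x1,x2,x3,x4=1101]: 00000000  (ones: 0)
  rows 112-119 [x1,x2,x3,x4=1110]: 11111111  (ones: 8)
  rows 120-127 [x1,x2,x3,x4=1111]: 00000000  (ones: 0)
Count of 1-rows = 8+0+8+0+4+0+8+0+8+0+8+0+4+0+8+0 = 56

56


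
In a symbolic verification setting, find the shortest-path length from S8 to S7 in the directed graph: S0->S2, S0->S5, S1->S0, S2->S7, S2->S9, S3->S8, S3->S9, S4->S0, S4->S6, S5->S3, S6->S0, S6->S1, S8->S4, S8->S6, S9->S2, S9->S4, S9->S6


BFS layer-by-layer from S8:
  dist 0: {S8}
  dist 1: {S4, S6}
  dist 2: {S0, S1}
  dist 3: {S2, S5}
  dist 4: {S3, S7, S9}
  -> S7 reached at distance 4
Shortest path length = 4

4


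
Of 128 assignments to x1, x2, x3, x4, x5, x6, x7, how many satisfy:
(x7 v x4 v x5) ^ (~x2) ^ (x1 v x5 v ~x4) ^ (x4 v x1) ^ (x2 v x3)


CNF with 5 clauses over 7 vars (128 assignments).
An assignment satisfies CNF iff every clause has >=1 true literal.
Check each row (bits = x1,x2,x3,x4,x5,x6,x7; clause T/F shown):
  row 0 [0000000]: clauses=FTTFF -> 0
  row 1 [0000001]: clauses=TTTFF -> 0
  row 2 [0000010]: clauses=FTTFF -> 0
  row 3 [0000011]: clauses=TTTFF -> 0
  row 4 [0000100]: clauses=TTTFF -> 0
  (every remaining row is evaluated the same way; all 128 results are listed next)
Full result column, 8 rows per line (x1,x2,x3,x4 fixed per line; x5,x6,x7 runs 000..111 left to right):
  rows 0-7 [x1,x2,x3,x4=0000]: 00000000  (ones: 0)
  rows 8-15 [x1,x2,x3,x4=0001]: 00000000  (ones: 0)
  rows 16-23 [x1,x2,x3,x4=0010]: 00000000  (ones: 0)
  rows 24-31 [x1,x2,x3,x4=0011]: 00001111  (ones: 4)
  rows 32-39 [x1,x2,x3,x4=0100]: 00000000  (ones: 0)
  rows 40-47 [x1,x2,x3,x4=0101]: 00000000  (ones: 0)
  rows 48-55 [x1,x2,x3,x4=0110]: 00000000  (ones: 0)
  rows 56-63 [x1,x2,x3,x4=0111]: 00000000  (ones: 0)
  rows 64-71 [x1,x2,x3,x4=1000]: 00000000  (ones: 0)
  rows 72-79 [x1,x2,x3,x4=1001]: 00000000  (ones: 0)
  rows 80-87 [x1,x2,x3,x4=1010]: 01011111  (ones: 6)
  rows 88-95 [x1,x2,x3,x4=1011]: 11111111  (ones: 8)
  rows 96-103 [x1,x2,x3,x4=1100]: 00000000  (ones: 0)
  rows 104-111 [x1,x2,x3,x4=1101]: 00000000  (ones: 0)
  rows 112-119 [x1,x2,x3,x4=1110]: 00000000  (ones: 0)
  rows 120-127 [x1,x2,x3,x4=1111]: 00000000  (ones: 0)
Satisfying assignments = 0+0+0+4+0+0+0+0+0+0+6+8+0+0+0+0 = 18

18


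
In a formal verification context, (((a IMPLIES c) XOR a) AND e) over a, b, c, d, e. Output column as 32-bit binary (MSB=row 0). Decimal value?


Formula: (((a IMPLIES c) XOR a) AND e) over a, b, c, d, e (32 rows)
Evaluate each row (bits = a,b,c,d,e, MSB first):
  row 0 [00000]: (((0 IMPLIES 0) XOR 0) AND 0) -> 0
  row 1 [00001]: (((0 IMPLIES 0) XOR 0) AND 1) -> 1
  row 2 [00010]: (((0 IMPLIES 0) XOR 0) AND 0) -> 0
  row 3 [00011]: (((0 IMPLIES 0) XOR 0) AND 1) -> 1
  row 4 [00100]: (((0 IMPLIES 1) XOR 0) AND 0) -> 0
  row 5 [00101]: (((0 IMPLIES 1) XOR 0) AND 1) -> 1
  row 6 [00110]: (((0 IMPLIES 1) XOR 0) AND 0) -> 0
  row 7 [00111]: (((0 IMPLIES 1) XOR 0) AND 1) -> 1
  row 8 [01000]: (((0 IMPLIES 0) XOR 0) AND 0) -> 0
  row 9 [01001]: (((0 IMPLIES 0) XOR 0) AND 1) -> 1
  row 10 [01010]: (((0 IMPLIES 0) XOR 0) AND 0) -> 0
  row 11 [01011]: (((0 IMPLIES 0) XOR 0) AND 1) -> 1
  row 12 [01100]: (((0 IMPLIES 1) XOR 0) AND 0) -> 0
  row 13 [01101]: (((0 IMPLIES 1) XOR 0) AND 1) -> 1
  row 14 [01110]: (((0 IMPLIES 1) XOR 0) AND 0) -> 0
  row 15 [01111]: (((0 IMPLIES 1) XOR 0) AND 1) -> 1
  row 16 [10000]: (((1 IMPLIES 0) XOR 1) AND 0) -> 0
  row 17 [10001]: (((1 IMPLIES 0) XOR 1) AND 1) -> 1
  row 18 [10010]: (((1 IMPLIES 0) XOR 1) AND 0) -> 0
  row 19 [10011]: (((1 IMPLIES 0) XOR 1) AND 1) -> 1
  row 20 [10100]: (((1 IMPLIES 1) XOR 1) AND 0) -> 0
  row 21 [10101]: (((1 IMPLIES 1) XOR 1) AND 1) -> 0
  row 22 [10110]: (((1 IMPLIES 1) XOR 1) AND 0) -> 0
  row 23 [10111]: (((1 IMPLIES 1) XOR 1) AND 1) -> 0
  row 24 [11000]: (((1 IMPLIES 0) XOR 1) AND 0) -> 0
  row 25 [11001]: (((1 IMPLIES 0) XOR 1) AND 1) -> 1
  row 26 [11010]: (((1 IMPLIES 0) XOR 1) AND 0) -> 0
  row 27 [11011]: (((1 IMPLIES 0) XOR 1) AND 1) -> 1
  row 28 [11100]: (((1 IMPLIES 1) XOR 1) AND 0) -> 0
  row 29 [11101]: (((1 IMPLIES 1) XOR 1) AND 1) -> 0
  row 30 [11110]: (((1 IMPLIES 1) XOR 1) AND 0) -> 0
  row 31 [11111]: (((1 IMPLIES 1) XOR 1) AND 1) -> 0
Full result column, 4 rows per line (a,b,c fixed per line; d,e runs 00..11 left to right):
  rows 0-3 [a,b,c=000]: 0101  = hex 5
  rows 4-7 [a,b,c=001]: 0101  = hex 5
  rows 8-11 [a,b,c=010]: 0101  = hex 5
  rows 12-15 [a,b,c=011]: 0101  = hex 5
  rows 16-19 [a,b,c=100]: 0101  = hex 5
  rows 20-23 [a,b,c=101]: 0000  = hex 0
  rows 24-27 [a,b,c=110]: 0101  = hex 5
  rows 28-31 [a,b,c=111]: 0000  = hex 0
Output column (row 0 .. row 31) = 01010101010101010101000001010000
Output column grouped in 4s = 0101 0101 0101 0101 0101 0000 0101 0000 = 0x55555050
Convert to decimal digit by digit (value = value*16 + digit):
  5 -> 5
  5*16 + 5 = 85
  85*16 + 5 = 1365
  1365*16 + 5 = 21845
  21845*16 + 5 = 349525
  349525*16 + 0 = 5592400
  5592400*16 + 5 = 89478405
  89478405*16 + 0 = 1431654480
Decimal = 1431654480

1431654480


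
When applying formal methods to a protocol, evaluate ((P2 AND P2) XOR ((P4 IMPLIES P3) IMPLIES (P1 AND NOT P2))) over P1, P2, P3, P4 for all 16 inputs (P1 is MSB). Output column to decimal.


Formula: ((P2 AND P2) XOR ((P4 IMPLIES P3) IMPLIES (P1 AND NOT P2))) over P1, P2, P3, P4 (16 rows)
Evaluate each row (bits = P1,P2,P3,P4, MSB first):
  row 0 [0000]: ((0 AND 0) XOR ((0 IMPLIES 0) IMPLIES (0 AND NOT 0))) -> 0
  row 1 [0001]: ((0 AND 0) XOR ((1 IMPLIES 0) IMPLIES (0 AND NOT 0))) -> 1
  row 2 [0010]: ((0 AND 0) XOR ((0 IMPLIES 1) IMPLIES (0 AND NOT 0))) -> 0
  row 3 [0011]: ((0 AND 0) XOR ((1 IMPLIES 1) IMPLIES (0 AND NOT 0))) -> 0
  row 4 [0100]: ((1 AND 1) XOR ((0 IMPLIES 0) IMPLIES (0 AND NOT 1))) -> 1
  row 5 [0101]: ((1 AND 1) XOR ((1 IMPLIES 0) IMPLIES (0 AND NOT 1))) -> 0
  row 6 [0110]: ((1 AND 1) XOR ((0 IMPLIES 1) IMPLIES (0 AND NOT 1))) -> 1
  row 7 [0111]: ((1 AND 1) XOR ((1 IMPLIES 1) IMPLIES (0 AND NOT 1))) -> 1
  row 8 [1000]: ((0 AND 0) XOR ((0 IMPLIES 0) IMPLIES (1 AND NOT 0))) -> 1
  row 9 [1001]: ((0 AND 0) XOR ((1 IMPLIES 0) IMPLIES (1 AND NOT 0))) -> 1
  row 10 [1010]: ((0 AND 0) XOR ((0 IMPLIES 1) IMPLIES (1 AND NOT 0))) -> 1
  row 11 [1011]: ((0 AND 0) XOR ((1 IMPLIES 1) IMPLIES (1 AND NOT 0))) -> 1
  row 12 [1100]: ((1 AND 1) XOR ((0 IMPLIES 0) IMPLIES (1 AND NOT 1))) -> 1
  row 13 [1101]: ((1 AND 1) XOR ((1 IMPLIES 0) IMPLIES (1 AND NOT 1))) -> 0
  row 14 [1110]: ((1 AND 1) XOR ((0 IMPLIES 1) IMPLIES (1 AND NOT 1))) -> 1
  row 15 [1111]: ((1 AND 1) XOR ((1 IMPLIES 1) IMPLIES (1 AND NOT 1))) -> 1
Full result column, 4 rows per line (P1,P2 fixed per line; P3,P4 runs 00..11 left to right):
  rows 0-3 [P1,P2=00]: 0100  = hex 4
  rows 4-7 [P1,P2=01]: 1011  = hex B
  rows 8-11 [P1,P2=10]: 1111  = hex F
  rows 12-15 [P1,P2=11]: 1011  = hex B
Output column (row 0 .. row 15) = 0100101111111011
Output column grouped in 4s = 0100 1011 1111 1011 = 0x4BFB
Convert to decimal digit by digit (value = value*16 + digit):
  4 -> 4
  4*16 + 11 (B) = 75
  75*16 + 15 (F) = 1215
  1215*16 + 11 (B) = 19451
Decimal = 19451

19451


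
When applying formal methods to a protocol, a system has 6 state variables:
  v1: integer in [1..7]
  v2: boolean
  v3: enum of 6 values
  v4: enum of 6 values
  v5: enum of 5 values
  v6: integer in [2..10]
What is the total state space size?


State space = product of domain sizes of all variables.
Domain sizes:
  v1 (integer in [1..7]): 7
  v2 (boolean): 2
  v3 (enum of 6 values): 6
  v4 (enum of 6 values): 6
  v5 (enum of 5 values): 5
  v6 (integer in [2..10]): 9
Product = 7 * 2 * 6 * 6 * 5 * 9 = 22680

22680


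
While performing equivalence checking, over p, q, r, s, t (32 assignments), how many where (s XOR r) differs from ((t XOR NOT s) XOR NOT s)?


F1 = (s XOR r)
F2 = ((t XOR NOT s) XOR NOT s)
Evaluate both on each of 32 rows (bits = p,q,r,s,t):
  row 0 [00000]: F1=0 F2=0 -> 0
  row 1 [00001]: F1=0 F2=1 (differ) -> 1
  row 2 [00010]: F1=1 F2=0 (differ) -> 1
  row 3 [00011]: F1=1 F2=1 -> 0
  row 4 [00100]: F1=1 F2=0 (differ) -> 1
  row 5 [00101]: F1=1 F2=1 -> 0
  row 6 [00110]: F1=0 F2=0 -> 0
  row 7 [00111]: F1=0 F2=1 (differ) -> 1
  row 8 [01000]: F1=0 F2=0 -> 0
  row 9 [01001]: F1=0 F2=1 (differ) -> 1
  row 10 [01010]: F1=1 F2=0 (differ) -> 1
  row 11 [01011]: F1=1 F2=1 -> 0
  row 12 [01100]: F1=1 F2=0 (differ) -> 1
  row 13 [01101]: F1=1 F2=1 -> 0
  row 14 [01110]: F1=0 F2=0 -> 0
  row 15 [01111]: F1=0 F2=1 (differ) -> 1
  row 16 [10000]: F1=0 F2=0 -> 0
  row 17 [10001]: F1=0 F2=1 (differ) -> 1
  row 18 [10010]: F1=1 F2=0 (differ) -> 1
  row 19 [10011]: F1=1 F2=1 -> 0
  row 20 [10100]: F1=1 F2=0 (differ) -> 1
  row 21 [10101]: F1=1 F2=1 -> 0
  row 22 [10110]: F1=0 F2=0 -> 0
  row 23 [10111]: F1=0 F2=1 (differ) -> 1
  row 24 [11000]: F1=0 F2=0 -> 0
  row 25 [11001]: F1=0 F2=1 (differ) -> 1
  row 26 [11010]: F1=1 F2=0 (differ) -> 1
  row 27 [11011]: F1=1 F2=1 -> 0
  row 28 [11100]: F1=1 F2=0 (differ) -> 1
  row 29 [11101]: F1=1 F2=1 -> 0
  row 30 [11110]: F1=0 F2=0 -> 0
  row 31 [11111]: F1=0 F2=1 (differ) -> 1
Full result column, 8 rows per line (p,q fixed per line; r,s,t runs 000..111 left to right):
  rows 0-7 [p,q=00]: 01101001  (ones: 4)
  rows 8-15 [p,q=01]: 01101001  (ones: 4)
  rows 16-23 [p,q=10]: 01101001  (ones: 4)
  rows 24-31 [p,q=11]: 01101001  (ones: 4)
Disagreements = 4+4+4+4 = 16

16


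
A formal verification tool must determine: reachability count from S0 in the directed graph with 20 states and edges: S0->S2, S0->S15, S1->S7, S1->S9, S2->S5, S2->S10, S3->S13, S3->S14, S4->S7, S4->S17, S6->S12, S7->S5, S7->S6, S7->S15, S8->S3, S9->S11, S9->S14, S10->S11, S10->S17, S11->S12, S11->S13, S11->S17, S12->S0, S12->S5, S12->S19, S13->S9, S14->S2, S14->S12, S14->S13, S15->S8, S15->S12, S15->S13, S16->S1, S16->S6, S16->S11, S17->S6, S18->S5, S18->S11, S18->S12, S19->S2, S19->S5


BFS from S0:
  layer 0: {S0}
  layer 1: {S2, S15}
  layer 2: {S5, S8, S10, S12, S13}
  layer 3: {S3, S9, S11, S17, S19}
  layer 4: {S6, S14}
Reachable set: {S0, S2, S3, S5, S6, S8, S9, S10, S11, S12, S13, S14, S15, S17, S19}
Count = 15

15


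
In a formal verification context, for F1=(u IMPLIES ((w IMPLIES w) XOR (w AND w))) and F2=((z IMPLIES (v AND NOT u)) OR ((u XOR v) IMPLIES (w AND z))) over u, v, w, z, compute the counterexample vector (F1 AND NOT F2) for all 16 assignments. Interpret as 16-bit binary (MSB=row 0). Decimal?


F1 = (u IMPLIES ((w IMPLIES w) XOR (w AND w)))
F2 = ((z IMPLIES (v AND NOT u)) OR ((u XOR v) IMPLIES (w AND z)))
Counterexample to F1=>F2 is where F1=1 and F2=0.
Evaluate each row (bits = u,v,w,z, MSB first):
  row 0 [0000]: F1=1 F2=1 -> F1&~F2 -> 0
  row 1 [0001]: F1=1 F2=1 -> F1&~F2 -> 0
  row 2 [0010]: F1=1 F2=1 -> F1&~F2 -> 0
  row 3 [0011]: F1=1 F2=1 -> F1&~F2 -> 0
  row 4 [0100]: F1=1 F2=1 -> F1&~F2 -> 0
  row 5 [0101]: F1=1 F2=1 -> F1&~F2 -> 0
  row 6 [0110]: F1=1 F2=1 -> F1&~F2 -> 0
  row 7 [0111]: F1=1 F2=1 -> F1&~F2 -> 0
  row 8 [1000]: F1=1 F2=1 -> F1&~F2 -> 0
  row 9 [1001]: F1=1 F2=0 -> F1&~F2 -> 1
  row 10 [1010]: F1=0 F2=1 -> F1&~F2 -> 0
  row 11 [1011]: F1=0 F2=1 -> F1&~F2 -> 0
  row 12 [1100]: F1=1 F2=1 -> F1&~F2 -> 0
  row 13 [1101]: F1=1 F2=1 -> F1&~F2 -> 0
  row 14 [1110]: F1=0 F2=1 -> F1&~F2 -> 0
  row 15 [1111]: F1=0 F2=1 -> F1&~F2 -> 0
Full result column, 4 rows per line (u,v fixed per line; w,z runs 00..11 left to right):
  rows 0-3 [u,v=00]: 0000  = hex 0
  rows 4-7 [u,v=01]: 0000  = hex 0
  rows 8-11 [u,v=10]: 0100  = hex 4
  rows 12-15 [u,v=11]: 0000  = hex 0
Counterexample vector (row 0 .. row 15) = 0000000001000000
Output column grouped in 4s = 0000 0000 0100 0000 = 0x0040
Convert to decimal digit by digit (value = value*16 + digit):
  0 -> 0
  0*16 + 0 = 0
  0*16 + 4 = 4
  4*16 + 0 = 64
Decimal = 64

64


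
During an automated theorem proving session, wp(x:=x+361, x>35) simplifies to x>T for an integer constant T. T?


Formula: wp(x:=E, P) = P[E/x] (substitute E for x in postcondition)
Step 1: Postcondition: x>35
Step 2: Substitute x+361 for x: x+361>35
Step 3: Solve for x: x > 35-361 = -326

-326


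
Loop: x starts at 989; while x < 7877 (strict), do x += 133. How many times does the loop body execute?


Step 1: x goes from 989 toward 7877 by 133; the body runs while x<7877, so iterations = ceil((bound-start)/step)
Step 2: Distance=6888
Step 3: ceil(6888/133)=52

52


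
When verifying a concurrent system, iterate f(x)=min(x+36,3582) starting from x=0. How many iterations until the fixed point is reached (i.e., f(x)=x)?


Step 1: x=0, cap=3582, increment=36
Step 2: x grows by 36 each step until capped at 3582; fixed point is x=3582
Step 3: iterations = ceil(3582/36) = 100

100


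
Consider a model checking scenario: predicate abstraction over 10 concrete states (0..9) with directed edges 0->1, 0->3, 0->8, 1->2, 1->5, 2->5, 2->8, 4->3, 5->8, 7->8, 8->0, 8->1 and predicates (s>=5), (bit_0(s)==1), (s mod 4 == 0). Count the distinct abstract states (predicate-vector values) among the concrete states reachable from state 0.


BFS from 0:
Concrete reachable: {0, 1, 2, 3, 5, 8}
Abstract via predicates (s>=5), (bit_0(s)==1), (s mod 4 == 0):
  (0,0,0) <- {2}
  (0,0,1) <- {0}
  (0,1,0) <- {1, 3}
  (1,0,1) <- {8}
  (1,1,0) <- {5}
Distinct abstract states = 5

5


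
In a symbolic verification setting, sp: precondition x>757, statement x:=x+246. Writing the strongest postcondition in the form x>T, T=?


Formula: sp(P, x:=E) = exists old_x. (x = E[old_x/x]) AND P[old_x/x] (old_x is the value of x before the assignment; eliminate old_x by solving x = E[old_x/x] for old_x)
Step 1: Precondition P: x>757, i.e. old_x > 757
Step 2: Assignment gives x = old_x + 246, so old_x = x - 246
Step 3: Substitute into P: x - 246 > 757
Step 4: Simplify: x > 757+246 = 1003

1003


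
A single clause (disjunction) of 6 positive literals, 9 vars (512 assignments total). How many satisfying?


Step 1: Total=2^9=512
Step 2: Unsat when all 6 false: 2^3=8
Step 3: Sat=512-8=504

504


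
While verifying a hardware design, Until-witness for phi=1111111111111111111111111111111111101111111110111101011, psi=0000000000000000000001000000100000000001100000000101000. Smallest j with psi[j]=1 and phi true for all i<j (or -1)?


(phi U psi) at 0: need smallest j with psi[j]=1 and phi[i]=1 for all i in [0,j).
Scan from step 0:
  step 0: phi=1, psi=0 -> continue
  step 1: phi=1, psi=0 -> continue
  step 2: phi=1, psi=0 -> continue
  step 3: phi=1, psi=0 -> continue
  step 21: psi=1 and phi held for [0,21) -> witness found
Witness step = 21

21


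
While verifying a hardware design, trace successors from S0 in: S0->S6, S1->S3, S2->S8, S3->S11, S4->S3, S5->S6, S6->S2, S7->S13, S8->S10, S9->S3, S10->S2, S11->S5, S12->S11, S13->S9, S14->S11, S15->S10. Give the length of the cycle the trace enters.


Trace from S0 until a state repeats:
  S0 -> S6 -> S2 -> S8 -> S10 -> S2
S2 first seen at step 2, revisited at step 5.
Cycle length = 5 - 2 = 3

3


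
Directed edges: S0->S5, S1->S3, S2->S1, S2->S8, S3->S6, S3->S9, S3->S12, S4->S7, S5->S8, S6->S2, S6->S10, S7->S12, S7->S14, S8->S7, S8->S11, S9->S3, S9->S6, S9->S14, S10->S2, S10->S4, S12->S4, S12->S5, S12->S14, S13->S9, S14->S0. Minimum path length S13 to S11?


BFS layer-by-layer from S13:
  dist 0: {S13}
  dist 1: {S9}
  dist 2: {S3, S6, S14}
  dist 3: {S0, S2, S10, S12}
  dist 4: {S1, S4, S5, S8}
  dist 5: {S7, S11}
  -> S11 reached at distance 5
Shortest path length = 5

5


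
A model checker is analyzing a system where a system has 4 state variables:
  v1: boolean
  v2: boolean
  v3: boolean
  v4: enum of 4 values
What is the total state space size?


State space = product of domain sizes of all variables.
Domain sizes:
  v1 (boolean): 2
  v2 (boolean): 2
  v3 (boolean): 2
  v4 (enum of 4 values): 4
Product = 2 * 2 * 2 * 4 = 32

32


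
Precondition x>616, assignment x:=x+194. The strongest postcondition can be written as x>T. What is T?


Formula: sp(P, x:=E) = exists old_x. (x = E[old_x/x]) AND P[old_x/x] (old_x is the value of x before the assignment; eliminate old_x by solving x = E[old_x/x] for old_x)
Step 1: Precondition P: x>616, i.e. old_x > 616
Step 2: Assignment gives x = old_x + 194, so old_x = x - 194
Step 3: Substitute into P: x - 194 > 616
Step 4: Simplify: x > 616+194 = 810

810


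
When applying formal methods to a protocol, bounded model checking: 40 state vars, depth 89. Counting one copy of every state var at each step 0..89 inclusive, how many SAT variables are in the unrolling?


BMC unrolls to depth k, creating one copy of each state var for steps 0..k.
Step count = 89 + 1 = 90 (steps 0 through 89)
Vars per step = 40
Total = 40 * 90 = 3600

3600


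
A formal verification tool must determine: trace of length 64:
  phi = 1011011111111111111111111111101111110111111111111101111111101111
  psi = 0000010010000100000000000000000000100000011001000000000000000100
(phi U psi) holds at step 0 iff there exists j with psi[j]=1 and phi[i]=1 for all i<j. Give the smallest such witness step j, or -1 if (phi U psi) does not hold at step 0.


(phi U psi) at 0: need smallest j with psi[j]=1 and phi[i]=1 for all i in [0,j).
Scan from step 0:
  step 0: phi=1, psi=0 -> continue
  step 1: phi=0 -> phi-prefix broken from here
  step 5: psi=1 but phi already failed -> not a witness
  step 8: psi=1 but phi already failed -> not a witness
  step 13: psi=1 but phi already failed -> not a witness
  step 34: psi=1 but phi already failed -> not a witness
  step 41: psi=1 but phi already failed -> not a witness
  step 42: psi=1 but phi already failed -> not a witness
  step 45: psi=1 but phi already failed -> not a witness
  step 61: psi=1 but phi already failed -> not a witness
  end of trace: no witness -> -1
Witness step = -1

-1


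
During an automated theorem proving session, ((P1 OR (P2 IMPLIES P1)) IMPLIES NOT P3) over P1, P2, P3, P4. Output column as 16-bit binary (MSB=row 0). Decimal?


Formula: ((P1 OR (P2 IMPLIES P1)) IMPLIES NOT P3) over P1, P2, P3, P4 (16 rows)
Evaluate each row (bits = P1,P2,P3,P4, MSB first):
  row 0 [0000]: ((0 OR (0 IMPLIES 0)) IMPLIES NOT 0) -> 1
  row 1 [0001]: ((0 OR (0 IMPLIES 0)) IMPLIES NOT 0) -> 1
  row 2 [0010]: ((0 OR (0 IMPLIES 0)) IMPLIES NOT 1) -> 0
  row 3 [0011]: ((0 OR (0 IMPLIES 0)) IMPLIES NOT 1) -> 0
  row 4 [0100]: ((0 OR (1 IMPLIES 0)) IMPLIES NOT 0) -> 1
  row 5 [0101]: ((0 OR (1 IMPLIES 0)) IMPLIES NOT 0) -> 1
  row 6 [0110]: ((0 OR (1 IMPLIES 0)) IMPLIES NOT 1) -> 1
  row 7 [0111]: ((0 OR (1 IMPLIES 0)) IMPLIES NOT 1) -> 1
  row 8 [1000]: ((1 OR (0 IMPLIES 1)) IMPLIES NOT 0) -> 1
  row 9 [1001]: ((1 OR (0 IMPLIES 1)) IMPLIES NOT 0) -> 1
  row 10 [1010]: ((1 OR (0 IMPLIES 1)) IMPLIES NOT 1) -> 0
  row 11 [1011]: ((1 OR (0 IMPLIES 1)) IMPLIES NOT 1) -> 0
  row 12 [1100]: ((1 OR (1 IMPLIES 1)) IMPLIES NOT 0) -> 1
  row 13 [1101]: ((1 OR (1 IMPLIES 1)) IMPLIES NOT 0) -> 1
  row 14 [1110]: ((1 OR (1 IMPLIES 1)) IMPLIES NOT 1) -> 0
  row 15 [1111]: ((1 OR (1 IMPLIES 1)) IMPLIES NOT 1) -> 0
Full result column, 4 rows per line (P1,P2 fixed per line; P3,P4 runs 00..11 left to right):
  rows 0-3 [P1,P2=00]: 1100  = hex C
  rows 4-7 [P1,P2=01]: 1111  = hex F
  rows 8-11 [P1,P2=10]: 1100  = hex C
  rows 12-15 [P1,P2=11]: 1100  = hex C
Output column (row 0 .. row 15) = 1100111111001100
Output column grouped in 4s = 1100 1111 1100 1100 = 0xCFCC
Convert to decimal digit by digit (value = value*16 + digit):
  C -> 12
  12*16 + 15 (F) = 207
  207*16 + 12 (C) = 3324
  3324*16 + 12 (C) = 53196
Decimal = 53196

53196


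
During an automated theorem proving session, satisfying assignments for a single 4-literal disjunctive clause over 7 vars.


Step 1: Total=2^7=128
Step 2: Unsat when all 4 false: 2^3=8
Step 3: Sat=128-8=120

120


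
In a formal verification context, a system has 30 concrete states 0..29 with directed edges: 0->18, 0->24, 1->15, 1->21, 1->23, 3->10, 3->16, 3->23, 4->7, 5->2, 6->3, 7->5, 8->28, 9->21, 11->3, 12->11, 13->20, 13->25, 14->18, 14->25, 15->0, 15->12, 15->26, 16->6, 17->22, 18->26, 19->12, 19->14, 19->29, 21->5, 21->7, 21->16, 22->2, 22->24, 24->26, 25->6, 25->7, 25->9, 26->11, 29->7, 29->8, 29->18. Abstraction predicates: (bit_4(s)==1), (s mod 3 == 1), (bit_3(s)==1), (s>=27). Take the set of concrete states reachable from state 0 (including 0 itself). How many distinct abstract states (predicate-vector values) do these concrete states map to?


BFS from 0:
Concrete reachable: {0, 3, 6, 10, 11, 16, 18, 23, 24, 26}
Abstract via predicates (bit_4(s)==1), (s mod 3 == 1), (bit_3(s)==1), (s>=27):
  (0,0,0,0) <- {0, 3, 6}
  (0,0,1,0) <- {11}
  (0,1,1,0) <- {10}
  (1,0,0,0) <- {18, 23}
  (1,0,1,0) <- {24, 26}
  (1,1,0,0) <- {16}
Distinct abstract states = 6

6


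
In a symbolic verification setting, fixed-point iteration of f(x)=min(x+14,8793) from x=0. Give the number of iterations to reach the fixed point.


Step 1: x=0, cap=8793, increment=14
Step 2: x grows by 14 each step until capped at 8793; fixed point is x=8793
Step 3: iterations = ceil(8793/14) = 629

629


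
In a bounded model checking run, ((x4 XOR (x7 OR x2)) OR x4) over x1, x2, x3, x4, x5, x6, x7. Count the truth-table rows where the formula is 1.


Formula: ((x4 XOR (x7 OR x2)) OR x4) over 7 vars (128 rows)
Evaluate each row (x1, x2, x3, x4, x5, x6, x7 as bits, MSB first):
  row 0 [0000000]: ((0 XOR (0 OR 0)) OR 0) -> 0
  row 1 [0000001]: ((0 XOR (1 OR 0)) OR 0) -> 1
  row 2 [0000010]: ((0 XOR (0 OR 0)) OR 0) -> 0
  row 3 [0000011]: ((0 XOR (1 OR 0)) OR 0) -> 1
  row 4 [0000100]: ((0 XOR (0 OR 0)) OR 0) -> 0
  (every remaining row is evaluated the same way; all 128 results are listed next)
Full result column, 8 rows per line (x1,x2,x3,x4 fixed per line; x5,x6,x7 runs 000..111 left to right):
  rows 0-7 [x1,x2,x3,x4=0000]: 01010101  (ones: 4)
  rows 8-15 [x1,x2,x3,x4=0001]: 11111111  (ones: 8)
  rows 16-23 [x1,x2,x3,x4=0010]: 01010101  (ones: 4)
  rows 24-31 [x1,x2,x3,x4=0011]: 11111111  (ones: 8)
  rows 32-39 [x1,x2,x3,x4=0100]: 11111111  (ones: 8)
  rows 40-47 [x1,x2,x3,x4=0101]: 11111111  (ones: 8)
  rows 48-55 [x1,x2,x3,x4=0110]: 11111111  (ones: 8)
  rows 56-63 [x1,x2,x3,x4=0111]: 11111111  (ones: 8)
  rows 64-71 [x1,x2,x3,x4=1000]: 01010101  (ones: 4)
  rows 72-79 [x1,x2,x3,x4=1001]: 11111111  (ones: 8)
  rows 80-87 [x1,x2,x3,x4=1010]: 01010101  (ones: 4)
  rows 88-95 [x1,x2,x3,x4=1011]: 11111111  (ones: 8)
  rows 96-103 [x1,x2,x3,x4=1100]: 11111111  (ones: 8)
  rows 104-111 [x1,x2,x3,x4=1101]: 11111111  (ones: 8)
  rows 112-119 [x1,x2,x3,x4=1110]: 11111111  (ones: 8)
  rows 120-127 [x1,x2,x3,x4=1111]: 11111111  (ones: 8)
Count of 1-rows = 4+8+4+8+8+8+8+8+4+8+4+8+8+8+8+8 = 112

112


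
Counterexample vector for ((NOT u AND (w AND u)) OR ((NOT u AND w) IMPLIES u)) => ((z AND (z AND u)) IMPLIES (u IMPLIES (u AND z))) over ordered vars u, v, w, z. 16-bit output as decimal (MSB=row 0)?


F1 = ((NOT u AND (w AND u)) OR ((NOT u AND w) IMPLIES u))
F2 = ((z AND (z AND u)) IMPLIES (u IMPLIES (u AND z)))
Counterexample to F1=>F2 is where F1=1 and F2=0.
Evaluate each row (bits = u,v,w,z, MSB first):
  row 0 [0000]: F1=1 F2=1 -> F1&~F2 -> 0
  row 1 [0001]: F1=1 F2=1 -> F1&~F2 -> 0
  row 2 [0010]: F1=0 F2=1 -> F1&~F2 -> 0
  row 3 [0011]: F1=0 F2=1 -> F1&~F2 -> 0
  row 4 [0100]: F1=1 F2=1 -> F1&~F2 -> 0
  row 5 [0101]: F1=1 F2=1 -> F1&~F2 -> 0
  row 6 [0110]: F1=0 F2=1 -> F1&~F2 -> 0
  row 7 [0111]: F1=0 F2=1 -> F1&~F2 -> 0
  row 8 [1000]: F1=1 F2=1 -> F1&~F2 -> 0
  row 9 [1001]: F1=1 F2=1 -> F1&~F2 -> 0
  row 10 [1010]: F1=1 F2=1 -> F1&~F2 -> 0
  row 11 [1011]: F1=1 F2=1 -> F1&~F2 -> 0
  row 12 [1100]: F1=1 F2=1 -> F1&~F2 -> 0
  row 13 [1101]: F1=1 F2=1 -> F1&~F2 -> 0
  row 14 [1110]: F1=1 F2=1 -> F1&~F2 -> 0
  row 15 [1111]: F1=1 F2=1 -> F1&~F2 -> 0
Full result column, 4 rows per line (u,v fixed per line; w,z runs 00..11 left to right):
  rows 0-3 [u,v=00]: 0000  = hex 0
  rows 4-7 [u,v=01]: 0000  = hex 0
  rows 8-11 [u,v=10]: 0000  = hex 0
  rows 12-15 [u,v=11]: 0000  = hex 0
Counterexample vector (row 0 .. row 15) = 0000000000000000
Output column grouped in 4s = 0000 0000 0000 0000 = 0x0000
Convert to decimal digit by digit (value = value*16 + digit):
  0 -> 0
  0*16 + 0 = 0
  0*16 + 0 = 0
  0*16 + 0 = 0
Decimal = 0

0


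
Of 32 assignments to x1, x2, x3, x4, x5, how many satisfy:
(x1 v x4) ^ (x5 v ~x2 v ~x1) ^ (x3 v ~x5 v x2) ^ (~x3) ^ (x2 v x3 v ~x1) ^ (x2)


CNF with 6 clauses over 5 vars (32 assignments).
An assignment satisfies CNF iff every clause has >=1 true literal.
Check each row (bits = x1,x2,x3,x4,x5; clause T/F shown):
  row 0 [00000]: clauses=FTTTTF -> 0
  row 1 [00001]: clauses=FTFTTF -> 0
  row 2 [00010]: clauses=TTTTTF -> 0
  row 3 [00011]: clauses=TTFTTF -> 0
  row 4 [00100]: clauses=FTTFTF -> 0
  row 5 [00101]: clauses=FTTFTF -> 0
  row 6 [00110]: clauses=TTTFTF -> 0
  row 7 [00111]: clauses=TTTFTF -> 0
  row 8 [01000]: clauses=FTTTTT -> 0
  row 9 [01001]: clauses=FTTTTT -> 0
  row 10 [01010]: clauses=TTTTTT -> 1
  row 11 [01011]: clauses=TTTTTT -> 1
  row 12 [01100]: clauses=FTTFTT -> 0
  row 13 [01101]: clauses=FTTFTT -> 0
  row 14 [01110]: clauses=TTTFTT -> 0
  row 15 [01111]: clauses=TTTFTT -> 0
  row 16 [10000]: clauses=TTTTFF -> 0
  row 17 [10001]: clauses=TTFTFF -> 0
  row 18 [10010]: clauses=TTTTFF -> 0
  row 19 [10011]: clauses=TTFTFF -> 0
  row 20 [10100]: clauses=TTTFTF -> 0
  row 21 [10101]: clauses=TTTFTF -> 0
  row 22 [10110]: clauses=TTTFTF -> 0
  row 23 [10111]: clauses=TTTFTF -> 0
  row 24 [11000]: clauses=TFTTTT -> 0
  row 25 [11001]: clauses=TTTTTT -> 1
  row 26 [11010]: clauses=TFTTTT -> 0
  row 27 [11011]: clauses=TTTTTT -> 1
  row 28 [11100]: clauses=TFTFTT -> 0
  row 29 [11101]: clauses=TTTFTT -> 0
  row 30 [11110]: clauses=TFTFTT -> 0
  row 31 [11111]: clauses=TTTFTT -> 0
Full result column, 8 rows per line (x1,x2 fixed per line; x3,x4,x5 runs 000..111 left to right):
  rows 0-7 [x1,x2=00]: 00000000  (ones: 0)
  rows 8-15 [x1,x2=01]: 00110000  (ones: 2)
  rows 16-23 [x1,x2=10]: 00000000  (ones: 0)
  rows 24-31 [x1,x2=11]: 01010000  (ones: 2)
Satisfying assignments = 0+2+0+2 = 4

4


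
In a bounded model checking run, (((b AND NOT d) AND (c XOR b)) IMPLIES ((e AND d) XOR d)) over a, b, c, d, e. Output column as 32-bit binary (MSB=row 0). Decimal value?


Formula: (((b AND NOT d) AND (c XOR b)) IMPLIES ((e AND d) XOR d)) over a, b, c, d, e (32 rows)
Evaluate each row (bits = a,b,c,d,e, MSB first):
  row 0 [00000]: (((0 AND NOT 0) AND (0 XOR 0)) IMPLIES ((0 AND 0) XOR 0)) -> 1
  row 1 [00001]: (((0 AND NOT 0) AND (0 XOR 0)) IMPLIES ((1 AND 0) XOR 0)) -> 1
  row 2 [00010]: (((0 AND NOT 1) AND (0 XOR 0)) IMPLIES ((0 AND 1) XOR 1)) -> 1
  row 3 [00011]: (((0 AND NOT 1) AND (0 XOR 0)) IMPLIES ((1 AND 1) XOR 1)) -> 1
  row 4 [00100]: (((0 AND NOT 0) AND (1 XOR 0)) IMPLIES ((0 AND 0) XOR 0)) -> 1
  row 5 [00101]: (((0 AND NOT 0) AND (1 XOR 0)) IMPLIES ((1 AND 0) XOR 0)) -> 1
  row 6 [00110]: (((0 AND NOT 1) AND (1 XOR 0)) IMPLIES ((0 AND 1) XOR 1)) -> 1
  row 7 [00111]: (((0 AND NOT 1) AND (1 XOR 0)) IMPLIES ((1 AND 1) XOR 1)) -> 1
  row 8 [01000]: (((1 AND NOT 0) AND (0 XOR 1)) IMPLIES ((0 AND 0) XOR 0)) -> 0
  row 9 [01001]: (((1 AND NOT 0) AND (0 XOR 1)) IMPLIES ((1 AND 0) XOR 0)) -> 0
  row 10 [01010]: (((1 AND NOT 1) AND (0 XOR 1)) IMPLIES ((0 AND 1) XOR 1)) -> 1
  row 11 [01011]: (((1 AND NOT 1) AND (0 XOR 1)) IMPLIES ((1 AND 1) XOR 1)) -> 1
  row 12 [01100]: (((1 AND NOT 0) AND (1 XOR 1)) IMPLIES ((0 AND 0) XOR 0)) -> 1
  row 13 [01101]: (((1 AND NOT 0) AND (1 XOR 1)) IMPLIES ((1 AND 0) XOR 0)) -> 1
  row 14 [01110]: (((1 AND NOT 1) AND (1 XOR 1)) IMPLIES ((0 AND 1) XOR 1)) -> 1
  row 15 [01111]: (((1 AND NOT 1) AND (1 XOR 1)) IMPLIES ((1 AND 1) XOR 1)) -> 1
  row 16 [10000]: (((0 AND NOT 0) AND (0 XOR 0)) IMPLIES ((0 AND 0) XOR 0)) -> 1
  row 17 [10001]: (((0 AND NOT 0) AND (0 XOR 0)) IMPLIES ((1 AND 0) XOR 0)) -> 1
  row 18 [10010]: (((0 AND NOT 1) AND (0 XOR 0)) IMPLIES ((0 AND 1) XOR 1)) -> 1
  row 19 [10011]: (((0 AND NOT 1) AND (0 XOR 0)) IMPLIES ((1 AND 1) XOR 1)) -> 1
  row 20 [10100]: (((0 AND NOT 0) AND (1 XOR 0)) IMPLIES ((0 AND 0) XOR 0)) -> 1
  row 21 [10101]: (((0 AND NOT 0) AND (1 XOR 0)) IMPLIES ((1 AND 0) XOR 0)) -> 1
  row 22 [10110]: (((0 AND NOT 1) AND (1 XOR 0)) IMPLIES ((0 AND 1) XOR 1)) -> 1
  row 23 [10111]: (((0 AND NOT 1) AND (1 XOR 0)) IMPLIES ((1 AND 1) XOR 1)) -> 1
  row 24 [11000]: (((1 AND NOT 0) AND (0 XOR 1)) IMPLIES ((0 AND 0) XOR 0)) -> 0
  row 25 [11001]: (((1 AND NOT 0) AND (0 XOR 1)) IMPLIES ((1 AND 0) XOR 0)) -> 0
  row 26 [11010]: (((1 AND NOT 1) AND (0 XOR 1)) IMPLIES ((0 AND 1) XOR 1)) -> 1
  row 27 [11011]: (((1 AND NOT 1) AND (0 XOR 1)) IMPLIES ((1 AND 1) XOR 1)) -> 1
  row 28 [11100]: (((1 AND NOT 0) AND (1 XOR 1)) IMPLIES ((0 AND 0) XOR 0)) -> 1
  row 29 [11101]: (((1 AND NOT 0) AND (1 XOR 1)) IMPLIES ((1 AND 0) XOR 0)) -> 1
  row 30 [11110]: (((1 AND NOT 1) AND (1 XOR 1)) IMPLIES ((0 AND 1) XOR 1)) -> 1
  row 31 [11111]: (((1 AND NOT 1) AND (1 XOR 1)) IMPLIES ((1 AND 1) XOR 1)) -> 1
Full result column, 4 rows per line (a,b,c fixed per line; d,e runs 00..11 left to right):
  rows 0-3 [a,b,c=000]: 1111  = hex F
  rows 4-7 [a,b,c=001]: 1111  = hex F
  rows 8-11 [a,b,c=010]: 0011  = hex 3
  rows 12-15 [a,b,c=011]: 1111  = hex F
  rows 16-19 [a,b,c=100]: 1111  = hex F
  rows 20-23 [a,b,c=101]: 1111  = hex F
  rows 24-27 [a,b,c=110]: 0011  = hex 3
  rows 28-31 [a,b,c=111]: 1111  = hex F
Output column (row 0 .. row 31) = 11111111001111111111111100111111
Output column grouped in 4s = 1111 1111 0011 1111 1111 1111 0011 1111 = 0xFF3FFF3F
Convert to decimal digit by digit (value = value*16 + digit):
  F -> 15
  15*16 + 15 (F) = 255
  255*16 + 3 = 4083
  4083*16 + 15 (F) = 65343
  65343*16 + 15 (F) = 1045503
  1045503*16 + 15 (F) = 16728063
  16728063*16 + 3 = 267649011
  267649011*16 + 15 (F) = 4282384191
Decimal = 4282384191

4282384191


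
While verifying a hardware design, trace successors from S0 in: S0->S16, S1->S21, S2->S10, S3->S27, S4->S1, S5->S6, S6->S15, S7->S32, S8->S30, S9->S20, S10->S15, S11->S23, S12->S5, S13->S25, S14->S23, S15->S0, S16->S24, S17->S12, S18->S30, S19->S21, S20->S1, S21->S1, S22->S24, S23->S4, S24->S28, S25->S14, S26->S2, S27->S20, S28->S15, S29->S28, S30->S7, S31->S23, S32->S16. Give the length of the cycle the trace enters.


Trace from S0 until a state repeats:
  S0 -> S16 -> S24 -> S28 -> S15 -> S0
S0 first seen at step 0, revisited at step 5.
Cycle length = 5 - 0 = 5

5


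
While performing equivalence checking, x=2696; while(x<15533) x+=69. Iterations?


Step 1: x goes from 2696 toward 15533 by 69; the body runs while x<15533, so iterations = ceil((bound-start)/step)
Step 2: Distance=12837
Step 3: ceil(12837/69)=187

187


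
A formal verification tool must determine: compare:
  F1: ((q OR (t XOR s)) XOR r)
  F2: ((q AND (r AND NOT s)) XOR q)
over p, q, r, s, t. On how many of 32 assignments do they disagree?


F1 = ((q OR (t XOR s)) XOR r)
F2 = ((q AND (r AND NOT s)) XOR q)
Evaluate both on each of 32 rows (bits = p,q,r,s,t):
  row 0 [00000]: F1=0 F2=0 -> 0
  row 1 [00001]: F1=1 F2=0 (differ) -> 1
  row 2 [00010]: F1=1 F2=0 (differ) -> 1
  row 3 [00011]: F1=0 F2=0 -> 0
  row 4 [00100]: F1=1 F2=0 (differ) -> 1
  row 5 [00101]: F1=0 F2=0 -> 0
  row 6 [00110]: F1=0 F2=0 -> 0
  row 7 [00111]: F1=1 F2=0 (differ) -> 1
  row 8 [01000]: F1=1 F2=1 -> 0
  row 9 [01001]: F1=1 F2=1 -> 0
  row 10 [01010]: F1=1 F2=1 -> 0
  row 11 [01011]: F1=1 F2=1 -> 0
  row 12 [01100]: F1=0 F2=0 -> 0
  row 13 [01101]: F1=0 F2=0 -> 0
  row 14 [01110]: F1=0 F2=1 (differ) -> 1
  row 15 [01111]: F1=0 F2=1 (differ) -> 1
  row 16 [10000]: F1=0 F2=0 -> 0
  row 17 [10001]: F1=1 F2=0 (differ) -> 1
  row 18 [10010]: F1=1 F2=0 (differ) -> 1
  row 19 [10011]: F1=0 F2=0 -> 0
  row 20 [10100]: F1=1 F2=0 (differ) -> 1
  row 21 [10101]: F1=0 F2=0 -> 0
  row 22 [10110]: F1=0 F2=0 -> 0
  row 23 [10111]: F1=1 F2=0 (differ) -> 1
  row 24 [11000]: F1=1 F2=1 -> 0
  row 25 [11001]: F1=1 F2=1 -> 0
  row 26 [11010]: F1=1 F2=1 -> 0
  row 27 [11011]: F1=1 F2=1 -> 0
  row 28 [11100]: F1=0 F2=0 -> 0
  row 29 [11101]: F1=0 F2=0 -> 0
  row 30 [11110]: F1=0 F2=1 (differ) -> 1
  row 31 [11111]: F1=0 F2=1 (differ) -> 1
Full result column, 8 rows per line (p,q fixed per line; r,s,t runs 000..111 left to right):
  rows 0-7 [p,q=00]: 01101001  (ones: 4)
  rows 8-15 [p,q=01]: 00000011  (ones: 2)
  rows 16-23 [p,q=10]: 01101001  (ones: 4)
  rows 24-31 [p,q=11]: 00000011  (ones: 2)
Disagreements = 4+2+4+2 = 12

12


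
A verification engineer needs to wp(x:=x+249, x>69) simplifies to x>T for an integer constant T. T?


Formula: wp(x:=E, P) = P[E/x] (substitute E for x in postcondition)
Step 1: Postcondition: x>69
Step 2: Substitute x+249 for x: x+249>69
Step 3: Solve for x: x > 69-249 = -180

-180


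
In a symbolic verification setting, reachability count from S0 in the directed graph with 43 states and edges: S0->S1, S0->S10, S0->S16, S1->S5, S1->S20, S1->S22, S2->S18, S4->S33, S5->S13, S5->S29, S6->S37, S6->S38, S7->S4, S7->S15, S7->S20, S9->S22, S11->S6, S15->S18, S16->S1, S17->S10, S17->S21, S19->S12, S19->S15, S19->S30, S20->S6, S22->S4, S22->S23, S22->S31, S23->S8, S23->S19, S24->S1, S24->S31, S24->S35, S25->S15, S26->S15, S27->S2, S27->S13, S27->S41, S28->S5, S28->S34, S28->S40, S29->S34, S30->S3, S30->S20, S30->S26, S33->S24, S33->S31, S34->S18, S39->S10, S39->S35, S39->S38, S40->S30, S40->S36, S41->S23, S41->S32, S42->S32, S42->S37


BFS from S0:
  layer 0: {S0}
  layer 1: {S1, S10, S16}
  layer 2: {S5, S20, S22}
  layer 3: {S4, S6, S13, S23, S29, S31}
  layer 4: {S8, S19, S33, S34, S37, S38}
  layer 5: {S12, S15, S18, S24, S30}
  layer 6: {S3, S26, S35}
Reachable set: {S0, S1, S3, S4, S5, S6, S8, S10, S12, S13, S15, S16, S18, S19, S20, S22, S23, S24, S26, S29, S30, S31, S33, S34, S35, S37, S38}
Count = 27

27


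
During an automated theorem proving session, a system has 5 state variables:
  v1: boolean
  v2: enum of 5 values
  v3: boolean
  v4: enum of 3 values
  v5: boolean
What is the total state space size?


State space = product of domain sizes of all variables.
Domain sizes:
  v1 (boolean): 2
  v2 (enum of 5 values): 5
  v3 (boolean): 2
  v4 (enum of 3 values): 3
  v5 (boolean): 2
Product = 2 * 5 * 2 * 3 * 2 = 120

120


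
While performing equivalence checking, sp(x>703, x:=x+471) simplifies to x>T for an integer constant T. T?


Formula: sp(P, x:=E) = exists old_x. (x = E[old_x/x]) AND P[old_x/x] (old_x is the value of x before the assignment; eliminate old_x by solving x = E[old_x/x] for old_x)
Step 1: Precondition P: x>703, i.e. old_x > 703
Step 2: Assignment gives x = old_x + 471, so old_x = x - 471
Step 3: Substitute into P: x - 471 > 703
Step 4: Simplify: x > 703+471 = 1174

1174


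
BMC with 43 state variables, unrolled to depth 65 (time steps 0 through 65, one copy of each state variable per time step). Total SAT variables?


BMC unrolls to depth k, creating one copy of each state var for steps 0..k.
Step count = 65 + 1 = 66 (steps 0 through 65)
Vars per step = 43
Total = 43 * 66 = 2838

2838


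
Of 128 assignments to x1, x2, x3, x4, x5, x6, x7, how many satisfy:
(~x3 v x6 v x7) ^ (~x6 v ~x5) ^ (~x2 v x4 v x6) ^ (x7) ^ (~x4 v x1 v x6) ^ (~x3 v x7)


CNF with 6 clauses over 7 vars (128 assignments).
An assignment satisfies CNF iff every clause has >=1 true literal.
Check each row (bits = x1,x2,x3,x4,x5,x6,x7; clause T/F shown):
  row 0 [0000000]: clauses=TTTFTT -> 0
  row 1 [0000001]: clauses=TTTTTT -> 1
  row 2 [0000010]: clauses=TTTFTT -> 0
  row 3 [0000011]: clauses=TTTTTT -> 1
  row 4 [0000100]: clauses=TTTFTT -> 0
  (every remaining row is evaluated the same way; all 128 results are listed next)
Full result column, 8 rows per line (x1,x2,x3,x4 fixed per line; x5,x6,x7 runs 000..111 left to right):
  rows 0-7 [x1,x2,x3,x4=0000]: 01010100  (ones: 3)
  rows 8-15 [x1,x2,x3,x4=0001]: 00010000  (ones: 1)
  rows 16-23 [x1,x2,x3,x4=0010]: 01010100  (ones: 3)
  rows 24-31 [x1,x2,x3,x4=0011]: 00010000  (ones: 1)
  rows 32-39 [x1,x2,x3,x4=0100]: 00010000  (ones: 1)
  rows 40-47 [x1,x2,x3,x4=0101]: 00010000  (ones: 1)
  rows 48-55 [x1,x2,x3,x4=0110]: 00010000  (ones: 1)
  rows 56-63 [x1,x2,x3,x4=0111]: 00010000  (ones: 1)
  rows 64-71 [x1,x2,x3,x4=1000]: 01010100  (ones: 3)
  rows 72-79 [x1,x2,x3,x4=1001]: 01010100  (ones: 3)
  rows 80-87 [x1,x2,x3,x4=1010]: 01010100  (ones: 3)
  rows 88-95 [x1,x2,x3,x4=1011]: 01010100  (ones: 3)
  rows 96-103 [x1,x2,x3,x4=1100]: 00010000  (ones: 1)
  rows 104-111 [x1,x2,x3,x4=1101]: 01010100  (ones: 3)
  rows 112-119 [x1,x2,x3,x4=1110]: 00010000  (ones: 1)
  rows 120-127 [x1,x2,x3,x4=1111]: 01010100  (ones: 3)
Satisfying assignments = 3+1+3+1+1+1+1+1+3+3+3+3+1+3+1+3 = 32

32


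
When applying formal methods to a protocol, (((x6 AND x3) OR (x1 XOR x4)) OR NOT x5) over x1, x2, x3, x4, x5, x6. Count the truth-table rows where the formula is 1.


Formula: (((x6 AND x3) OR (x1 XOR x4)) OR NOT x5) over 6 vars (64 rows)
Evaluate each row (x1, x2, x3, x4, x5, x6 as bits, MSB first):
  row 0 [000000]: (((0 AND 0) OR (0 XOR 0)) OR NOT 0) -> 1
  row 1 [000001]: (((1 AND 0) OR (0 XOR 0)) OR NOT 0) -> 1
  row 2 [000010]: (((0 AND 0) OR (0 XOR 0)) OR NOT 1) -> 0
  row 3 [000011]: (((1 AND 0) OR (0 XOR 0)) OR NOT 1) -> 0
  row 4 [000100]: (((0 AND 0) OR (0 XOR 1)) OR NOT 0) -> 1
  (every remaining row is evaluated the same way; all 64 results are listed next)
Full result column, 8 rows per line (x1,x2,x3 fixed per line; x4,x5,x6 runs 000..111 left to right):
  rows 0-7 [x1,x2,x3=000]: 11001111  (ones: 6)
  rows 8-15 [x1,x2,x3=001]: 11011111  (ones: 7)
  rows 16-23 [x1,x2,x3=010]: 11001111  (ones: 6)
  rows 24-31 [x1,x2,x3=011]: 11011111  (ones: 7)
  rows 32-39 [x1,x2,x3=100]: 11111100  (ones: 6)
  rows 40-47 [x1,x2,x3=101]: 11111101  (ones: 7)
  rows 48-55 [x1,x2,x3=110]: 11111100  (ones: 6)
  rows 56-63 [x1,x2,x3=111]: 11111101  (ones: 7)
Count of 1-rows = 6+7+6+7+6+7+6+7 = 52

52


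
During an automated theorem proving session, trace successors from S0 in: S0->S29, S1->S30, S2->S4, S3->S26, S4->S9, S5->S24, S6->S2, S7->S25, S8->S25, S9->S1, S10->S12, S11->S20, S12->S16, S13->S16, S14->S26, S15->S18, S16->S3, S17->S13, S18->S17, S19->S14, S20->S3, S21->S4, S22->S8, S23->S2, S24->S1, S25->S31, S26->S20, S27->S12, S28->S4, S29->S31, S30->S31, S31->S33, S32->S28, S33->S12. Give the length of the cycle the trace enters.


Trace from S0 until a state repeats:
  S0 -> S29 -> S31 -> S33 -> S12 -> S16 -> S3 -> S26 -> S20 -> S3
S3 first seen at step 6, revisited at step 9.
Cycle length = 9 - 6 = 3

3
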